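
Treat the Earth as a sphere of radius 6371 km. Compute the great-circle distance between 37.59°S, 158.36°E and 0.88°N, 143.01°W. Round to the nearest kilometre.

7364 km

Δλ = -143.01 − 158.36 = -301.37°; wrapped into (−180°, 180°]: 58.63°.
Δφ = 0.88 − -37.59 = 38.47°.
a = sin²(Δφ/2) + cos φ₁ · cos φ₂ · sin²(Δλ/2) = 0.298463.
c = 2·atan2(√a, √(1−a)) = 1.15592 rad → d = 6371·c ≈ 7364.38 km.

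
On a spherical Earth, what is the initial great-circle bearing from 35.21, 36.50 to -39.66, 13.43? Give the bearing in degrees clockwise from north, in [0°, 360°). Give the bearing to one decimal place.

198.0°

Δλ = 13.43 − 36.50 = -23.07°.
θ = atan2( sin Δλ · cos φ₂ , cos φ₁ · sin φ₂ − sin φ₁ · cos φ₂ · cos Δλ )
  = atan2(-0.30167, -0.92984) = -162.025° → normalised to [0°, 360°): 197.975°.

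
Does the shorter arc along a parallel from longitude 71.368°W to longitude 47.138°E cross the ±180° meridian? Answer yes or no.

Signed shortest Δλ = ((47.138 − -71.368 + 180) mod 360) − 180 = 118.506°.
Going east by 118.506° from -71.368° reaches +47.138° without touching 180°.

No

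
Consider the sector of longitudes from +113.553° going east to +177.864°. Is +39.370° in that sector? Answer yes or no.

No

Band width going east from +113.553° to +177.864°: ((177.864 − 113.553) mod 360) = 64.311°.
Offset of +39.370° east of the west edge: ((39.370 − 113.553) mod 360) = 285.817°.
285.817° > 64.311° ⇒ outside.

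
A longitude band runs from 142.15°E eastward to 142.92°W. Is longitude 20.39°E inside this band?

No

Band width going east from +142.15° to -142.92°: ((-142.92 − 142.15) mod 360) = 74.93°.
Offset of +20.39° east of the west edge: ((20.39 − 142.15) mod 360) = 238.24°.
238.24° > 74.93° ⇒ outside.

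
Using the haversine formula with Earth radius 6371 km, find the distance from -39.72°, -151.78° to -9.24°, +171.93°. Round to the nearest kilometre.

4936 km

Δλ = 171.93 − -151.78 = 323.71°; wrapped into (−180°, 180°]: -36.29°.
Δφ = -9.24 − -39.72 = 30.48°.
a = sin²(Δφ/2) + cos φ₁ · cos φ₂ · sin²(Δλ/2) = 0.142727.
c = 2·atan2(√a, √(1−a)) = 0.77482 rad → d = 6371·c ≈ 4936.38 km.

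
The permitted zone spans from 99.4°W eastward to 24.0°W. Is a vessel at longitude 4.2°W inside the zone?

No

Band width going east from -99.4° to -24.0°: ((-24.0 − -99.4) mod 360) = 75.4°.
Offset of -4.2° east of the west edge: ((-4.2 − -99.4) mod 360) = 95.2°.
95.2° > 75.4° ⇒ outside.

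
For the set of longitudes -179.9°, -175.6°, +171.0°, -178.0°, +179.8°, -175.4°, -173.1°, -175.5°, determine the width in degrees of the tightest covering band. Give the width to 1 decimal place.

Sort the longitudes: -179.9°, -178.0°, -175.6°, -175.5°, -175.4°, -173.1°, +171.0°, +179.8°.
Eastward gaps between consecutive values (wrapping around): 1.9°, 2.4°, 0.1°, 0.1°, 2.3°, 344.1°, 8.8°, 0.3°.
Largest gap = 344.1° ⇒ minimal covering band is its complement: 360° − 344.1° = 15.9°.
Band runs from +171.0° eastward to -173.1°, crossing the antimeridian.

15.9°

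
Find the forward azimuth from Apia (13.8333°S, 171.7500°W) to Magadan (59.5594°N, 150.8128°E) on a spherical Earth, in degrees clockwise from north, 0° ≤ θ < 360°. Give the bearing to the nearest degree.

Δλ = 150.8128 − -171.7500 = 322.5628°; wrapped into (−180°, 180°]: -37.4372°.
θ = atan2( sin Δλ · cos φ₂ , cos φ₁ · sin φ₂ − sin φ₁ · cos φ₂ · cos Δλ )
  = atan2(-0.30799, 0.93333) = -18.262° → normalised to [0°, 360°): 341.738°.

342°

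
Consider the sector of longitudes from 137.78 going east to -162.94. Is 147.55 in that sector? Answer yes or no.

Band width going east from +137.78° to -162.94°: ((-162.94 − 137.78) mod 360) = 59.28°.
Offset of +147.55° east of the west edge: ((147.55 − 137.78) mod 360) = 9.77°.
9.77° ≤ 59.28° ⇒ inside.

Yes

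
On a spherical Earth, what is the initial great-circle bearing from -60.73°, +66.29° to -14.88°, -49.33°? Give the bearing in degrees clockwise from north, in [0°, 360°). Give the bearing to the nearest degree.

241°

Δλ = -49.33 − 66.29 = -115.62°.
θ = atan2( sin Δλ · cos φ₂ , cos φ₁ · sin φ₂ − sin φ₁ · cos φ₂ · cos Δλ )
  = atan2(-0.87144, -0.49010) = -119.353° → normalised to [0°, 360°): 240.647°.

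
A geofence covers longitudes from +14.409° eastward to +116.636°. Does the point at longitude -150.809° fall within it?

No

Band width going east from +14.409° to +116.636°: ((116.636 − 14.409) mod 360) = 102.227°.
Offset of -150.809° east of the west edge: ((-150.809 − 14.409) mod 360) = 194.782°.
194.782° > 102.227° ⇒ outside.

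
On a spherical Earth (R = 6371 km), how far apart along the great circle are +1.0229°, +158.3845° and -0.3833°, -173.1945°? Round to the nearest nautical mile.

1708 nmi

Δλ = -173.1945 − 158.3845 = -331.5790°; wrapped into (−180°, 180°]: 28.4210°.
Δφ = -0.3833 − 1.0229 = -1.4062°.
a = sin²(Δφ/2) + cos φ₁ · cos φ₂ · sin²(Δλ/2) = 0.060403.
c = 2·atan2(√a, √(1−a)) = 0.49663 rad → d = 6371·c ≈ 3164.01 km ≈ 1708.43 nmi.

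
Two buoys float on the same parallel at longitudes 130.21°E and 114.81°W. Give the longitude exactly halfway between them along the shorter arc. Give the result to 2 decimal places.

Signed shortest Δλ from +130.21° to -114.81° is +114.98°.
Midpoint longitude = +130.21° + (+114.98°)/2 = +130.21° + 57.49° = +187.70°.
Normalise into (−180°, 180°]: -172.30°.
(The naïve average (+130.21 + -114.81)/2 = 7.7° is on the wrong side of the globe.)

172.30°W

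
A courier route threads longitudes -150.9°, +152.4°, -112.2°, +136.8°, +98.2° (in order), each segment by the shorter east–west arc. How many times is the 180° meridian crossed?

3

Leg 1: -150.9° → +152.4°, shortest Δλ = -56.7° (west) — crosses 180°.
Leg 2: +152.4° → -112.2°, shortest Δλ = 95.4° (east) — crosses 180°.
Leg 3: -112.2° → +136.8°, shortest Δλ = -111.0° (west) — crosses 180°.
Leg 4: +136.8° → +98.2°, shortest Δλ = -38.6° (west) — does not cross 180°.
Total crossings: 3.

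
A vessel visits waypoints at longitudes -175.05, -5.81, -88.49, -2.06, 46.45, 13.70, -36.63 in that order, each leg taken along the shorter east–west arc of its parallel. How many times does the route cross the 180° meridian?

0

Leg 1: -175.05° → -5.81°, shortest Δλ = 169.24° (east) — does not cross 180°.
Leg 2: -5.81° → -88.49°, shortest Δλ = -82.68° (west) — does not cross 180°.
Leg 3: -88.49° → -2.06°, shortest Δλ = 86.43° (east) — does not cross 180°.
Leg 4: -2.06° → +46.45°, shortest Δλ = 48.51° (east) — does not cross 180°.
Leg 5: +46.45° → +13.70°, shortest Δλ = -32.75° (west) — does not cross 180°.
Leg 6: +13.70° → -36.63°, shortest Δλ = -50.33° (west) — does not cross 180°.
Total crossings: 0.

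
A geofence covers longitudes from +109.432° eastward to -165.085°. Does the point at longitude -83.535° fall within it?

No

Band width going east from +109.432° to -165.085°: ((-165.085 − 109.432) mod 360) = 85.483°.
Offset of -83.535° east of the west edge: ((-83.535 − 109.432) mod 360) = 167.033°.
167.033° > 85.483° ⇒ outside.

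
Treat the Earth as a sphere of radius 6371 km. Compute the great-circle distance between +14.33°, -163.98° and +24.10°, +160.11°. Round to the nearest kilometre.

3911 km

Δλ = 160.11 − -163.98 = 324.09°; wrapped into (−180°, 180°]: -35.91°.
Δφ = 24.10 − 14.33 = 9.77°.
a = sin²(Δφ/2) + cos φ₁ · cos φ₂ · sin²(Δλ/2) = 0.091299.
c = 2·atan2(√a, √(1−a)) = 0.61391 rad → d = 6371·c ≈ 3911.23 km.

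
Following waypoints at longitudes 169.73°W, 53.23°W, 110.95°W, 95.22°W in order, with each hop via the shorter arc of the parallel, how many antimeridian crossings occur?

0

Leg 1: -169.73° → -53.23°, shortest Δλ = 116.5° (east) — does not cross 180°.
Leg 2: -53.23° → -110.95°, shortest Δλ = -57.72° (west) — does not cross 180°.
Leg 3: -110.95° → -95.22°, shortest Δλ = 15.73° (east) — does not cross 180°.
Total crossings: 0.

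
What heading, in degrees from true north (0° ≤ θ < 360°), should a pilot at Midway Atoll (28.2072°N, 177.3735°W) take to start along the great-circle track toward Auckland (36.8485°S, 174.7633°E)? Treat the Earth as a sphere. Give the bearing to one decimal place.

186.9°

Δλ = 174.7633 − -177.3735 = 352.1368°; wrapped into (−180°, 180°]: -7.8632°.
θ = atan2( sin Δλ · cos φ₂ , cos φ₁ · sin φ₂ − sin φ₁ · cos φ₂ · cos Δλ )
  = atan2(-0.10948, -0.90316) = -173.089° → normalised to [0°, 360°): 186.911°.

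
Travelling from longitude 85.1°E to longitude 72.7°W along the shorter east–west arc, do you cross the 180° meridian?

No

Signed shortest Δλ = ((-72.7 − 85.1 + 180) mod 360) − 180 = -157.8°.
Going west by 157.8° from +85.1° reaches -72.7° without touching 180°.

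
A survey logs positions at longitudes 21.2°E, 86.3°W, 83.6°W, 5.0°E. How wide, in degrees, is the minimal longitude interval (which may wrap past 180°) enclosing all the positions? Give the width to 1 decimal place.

Sort the longitudes: -86.3°, -83.6°, +5.0°, +21.2°.
Eastward gaps between consecutive values (wrapping around): 2.7°, 88.6°, 16.2°, 252.5°.
Largest gap = 252.5° ⇒ minimal covering band is its complement: 360° − 252.5° = 107.5°.
Band runs from -86.3° eastward to +21.2°.

107.5°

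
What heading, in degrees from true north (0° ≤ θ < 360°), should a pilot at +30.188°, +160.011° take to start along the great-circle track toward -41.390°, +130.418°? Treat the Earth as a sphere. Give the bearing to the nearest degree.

Δλ = 130.418 − 160.011 = -29.593°.
θ = atan2( sin Δλ · cos φ₂ , cos φ₁ · sin φ₂ − sin φ₁ · cos φ₂ · cos Δλ )
  = atan2(-0.37049, -0.89955) = -157.615° → normalised to [0°, 360°): 202.385°.

202°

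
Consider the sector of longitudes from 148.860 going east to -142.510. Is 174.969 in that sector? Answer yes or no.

Band width going east from +148.860° to -142.510°: ((-142.510 − 148.860) mod 360) = 68.630°.
Offset of +174.969° east of the west edge: ((174.969 − 148.860) mod 360) = 26.109°.
26.109° ≤ 68.630° ⇒ inside.

Yes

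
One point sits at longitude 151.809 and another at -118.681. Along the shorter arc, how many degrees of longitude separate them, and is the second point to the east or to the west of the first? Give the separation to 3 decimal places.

Raw difference: -118.681 − 151.809 = -270.49°.
Normalise into (−180°, 180°]: -270.49° + 360° = 89.51°.
Positive ⇒ the second point lies to the east; separation 89.510°.

89.510° east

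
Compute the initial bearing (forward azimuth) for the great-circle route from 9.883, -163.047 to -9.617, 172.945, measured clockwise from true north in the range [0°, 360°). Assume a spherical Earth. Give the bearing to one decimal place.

231.5°

Δλ = 172.945 − -163.047 = 335.992°; wrapped into (−180°, 180°]: -24.008°.
θ = atan2( sin Δλ · cos φ₂ , cos φ₁ · sin φ₂ − sin φ₁ · cos φ₂ · cos Δλ )
  = atan2(-0.40115, -0.31917) = -128.507° → normalised to [0°, 360°): 231.493°.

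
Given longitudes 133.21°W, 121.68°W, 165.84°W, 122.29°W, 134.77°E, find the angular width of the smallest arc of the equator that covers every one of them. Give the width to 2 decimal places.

103.55°

Sort the longitudes: -165.84°, -133.21°, -122.29°, -121.68°, +134.77°.
Eastward gaps between consecutive values (wrapping around): 32.63°, 10.92°, 0.61°, 256.45°, 59.39°.
Largest gap = 256.45° ⇒ minimal covering band is its complement: 360° − 256.45° = 103.55°.
Band runs from +134.77° eastward to -121.68°, crossing the antimeridian.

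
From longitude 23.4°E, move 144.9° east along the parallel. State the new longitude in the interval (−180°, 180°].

Start at +23.4°; shift +144.9° → +168.3°.
+168.3° already lies in (−180°, 180°].

168.3°E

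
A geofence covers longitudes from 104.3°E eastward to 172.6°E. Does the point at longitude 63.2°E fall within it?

No

Band width going east from +104.3° to +172.6°: ((172.6 − 104.3) mod 360) = 68.3°.
Offset of +63.2° east of the west edge: ((63.2 − 104.3) mod 360) = 318.9°.
318.9° > 68.3° ⇒ outside.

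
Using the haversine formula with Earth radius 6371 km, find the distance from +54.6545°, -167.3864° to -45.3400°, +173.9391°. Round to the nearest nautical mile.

6079 nmi

Δλ = 173.9391 − -167.3864 = 341.3255°; wrapped into (−180°, 180°]: -18.6745°.
Δφ = -45.3400 − 54.6545 = -99.9945°.
a = sin²(Δφ/2) + cos φ₁ · cos φ₂ · sin²(Δλ/2) = 0.597481.
c = 2·atan2(√a, √(1−a)) = 1.76701 rad → d = 6371·c ≈ 11257.65 km ≈ 6078.64 nmi.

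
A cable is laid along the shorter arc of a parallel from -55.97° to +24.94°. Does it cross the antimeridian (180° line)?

Signed shortest Δλ = ((24.94 − -55.97 + 180) mod 360) − 180 = 80.91°.
Going east by 80.91° from -55.97° reaches +24.94° without touching 180°.

No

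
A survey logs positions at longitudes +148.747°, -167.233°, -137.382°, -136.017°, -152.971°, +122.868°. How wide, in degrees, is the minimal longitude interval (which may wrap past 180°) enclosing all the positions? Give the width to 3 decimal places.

101.115°

Sort the longitudes: -167.233°, -152.971°, -137.382°, -136.017°, +122.868°, +148.747°.
Eastward gaps between consecutive values (wrapping around): 14.262°, 15.589°, 1.365°, 258.885°, 25.879°, 44.020°.
Largest gap = 258.885° ⇒ minimal covering band is its complement: 360° − 258.885° = 101.115°.
Band runs from +122.868° eastward to -136.017°, crossing the antimeridian.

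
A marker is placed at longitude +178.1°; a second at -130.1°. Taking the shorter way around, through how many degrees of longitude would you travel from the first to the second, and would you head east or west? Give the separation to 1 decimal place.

Raw difference: -130.1 − 178.1 = -308.2°.
Normalise into (−180°, 180°]: -308.2° + 360° = 51.8°.
Positive ⇒ the second point lies to the east; separation 51.8°.

51.8° east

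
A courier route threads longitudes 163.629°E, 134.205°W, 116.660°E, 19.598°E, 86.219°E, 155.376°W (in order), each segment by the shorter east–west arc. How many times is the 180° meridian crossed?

3

Leg 1: +163.629° → -134.205°, shortest Δλ = 62.166° (east) — crosses 180°.
Leg 2: -134.205° → +116.660°, shortest Δλ = -109.135° (west) — crosses 180°.
Leg 3: +116.660° → +19.598°, shortest Δλ = -97.062° (west) — does not cross 180°.
Leg 4: +19.598° → +86.219°, shortest Δλ = 66.621° (east) — does not cross 180°.
Leg 5: +86.219° → -155.376°, shortest Δλ = 118.405° (east) — crosses 180°.
Total crossings: 3.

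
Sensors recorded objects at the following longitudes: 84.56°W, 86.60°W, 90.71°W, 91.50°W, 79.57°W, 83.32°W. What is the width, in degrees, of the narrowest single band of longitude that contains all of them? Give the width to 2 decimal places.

11.93°

Sort the longitudes: -91.50°, -90.71°, -86.60°, -84.56°, -83.32°, -79.57°.
Eastward gaps between consecutive values (wrapping around): 0.79°, 4.11°, 2.04°, 1.24°, 3.75°, 348.07°.
Largest gap = 348.07° ⇒ minimal covering band is its complement: 360° − 348.07° = 11.93°.
Band runs from -91.50° eastward to -79.57°.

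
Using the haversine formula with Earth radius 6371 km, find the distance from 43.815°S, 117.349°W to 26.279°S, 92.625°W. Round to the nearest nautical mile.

1597 nmi

Δλ = -92.625 − -117.349 = 24.724°.
Δφ = -26.279 − -43.815 = 17.536°.
a = sin²(Δφ/2) + cos φ₁ · cos φ₂ · sin²(Δλ/2) = 0.052890.
c = 2·atan2(√a, √(1−a)) = 0.46411 rad → d = 6371·c ≈ 2956.86 km ≈ 1596.58 nmi.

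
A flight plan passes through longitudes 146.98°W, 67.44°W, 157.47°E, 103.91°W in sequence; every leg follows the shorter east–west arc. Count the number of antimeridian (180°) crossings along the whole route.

2

Leg 1: -146.98° → -67.44°, shortest Δλ = 79.54° (east) — does not cross 180°.
Leg 2: -67.44° → +157.47°, shortest Δλ = -135.09° (west) — crosses 180°.
Leg 3: +157.47° → -103.91°, shortest Δλ = 98.62° (east) — crosses 180°.
Total crossings: 2.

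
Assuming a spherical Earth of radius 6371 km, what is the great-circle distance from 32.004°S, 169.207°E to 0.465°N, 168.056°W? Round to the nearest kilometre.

Δλ = -168.056 − 169.207 = -337.263°; wrapped into (−180°, 180°]: 22.737°.
Δφ = 0.465 − -32.004 = 32.469°.
a = sin²(Δφ/2) + cos φ₁ · cos φ₂ · sin²(Δλ/2) = 0.111108.
c = 2·atan2(√a, √(1−a)) = 0.67966 rad → d = 6371·c ≈ 4330.14 km.

4330 km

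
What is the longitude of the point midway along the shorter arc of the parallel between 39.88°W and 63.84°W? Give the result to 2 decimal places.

51.86°W

Signed shortest Δλ from -39.88° to -63.84° is -23.96°.
Midpoint longitude = -39.88° + (-23.96°)/2 = -39.88° − 11.98° = -51.86°.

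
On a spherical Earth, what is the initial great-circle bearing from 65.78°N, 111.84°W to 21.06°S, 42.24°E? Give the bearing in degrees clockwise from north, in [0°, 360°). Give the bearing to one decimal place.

Δλ = 42.24 − -111.84 = 154.08°.
θ = atan2( sin Δλ · cos φ₂ , cos φ₁ · sin φ₂ − sin φ₁ · cos φ₂ · cos Δλ )
  = atan2(0.40792, 0.61803) = 33.426° → normalised to [0°, 360°): 33.426°.

33.4°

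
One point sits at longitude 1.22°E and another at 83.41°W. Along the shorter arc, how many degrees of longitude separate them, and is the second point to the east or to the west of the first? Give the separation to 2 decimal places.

Raw difference: -83.41 − 1.22 = -84.63°.
Normalise into (−180°, 180°]: -84.63° stays -84.63°.
Negative ⇒ the second point lies to the west; separation 84.63°.

84.63° west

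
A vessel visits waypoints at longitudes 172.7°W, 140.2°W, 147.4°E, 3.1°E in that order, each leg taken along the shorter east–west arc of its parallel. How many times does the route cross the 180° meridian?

Leg 1: -172.7° → -140.2°, shortest Δλ = 32.5° (east) — does not cross 180°.
Leg 2: -140.2° → +147.4°, shortest Δλ = -72.4° (west) — crosses 180°.
Leg 3: +147.4° → +3.1°, shortest Δλ = -144.3° (west) — does not cross 180°.
Total crossings: 1.

1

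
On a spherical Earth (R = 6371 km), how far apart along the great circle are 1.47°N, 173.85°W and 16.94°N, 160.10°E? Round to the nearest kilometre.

3328 km

Δλ = 160.10 − -173.85 = 333.95°; wrapped into (−180°, 180°]: -26.05°.
Δφ = 16.94 − 1.47 = 15.47°.
a = sin²(Δφ/2) + cos φ₁ · cos φ₂ · sin²(Δλ/2) = 0.066689.
c = 2·atan2(√a, √(1−a)) = 0.52241 rad → d = 6371·c ≈ 3328.25 km.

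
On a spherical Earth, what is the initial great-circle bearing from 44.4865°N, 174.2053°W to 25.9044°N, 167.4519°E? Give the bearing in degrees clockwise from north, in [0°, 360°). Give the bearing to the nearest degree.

Δλ = 167.4519 − -174.2053 = 341.6572°; wrapped into (−180°, 180°]: -18.3428°.
θ = atan2( sin Δλ · cos φ₂ , cos φ₁ · sin φ₂ − sin φ₁ · cos φ₂ · cos Δλ )
  = atan2(-0.28308, -0.28664) = -135.357° → normalised to [0°, 360°): 224.643°.

225°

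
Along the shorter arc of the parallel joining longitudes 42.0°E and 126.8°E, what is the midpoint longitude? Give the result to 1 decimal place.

Signed shortest Δλ from +42.0° to +126.8° is +84.8°.
Midpoint longitude = +42.0° + (+84.8°)/2 = +42.0° + 42.4° = +84.4°.

84.4°E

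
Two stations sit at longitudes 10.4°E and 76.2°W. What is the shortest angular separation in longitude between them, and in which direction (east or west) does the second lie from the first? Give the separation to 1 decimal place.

86.6° west

Raw difference: -76.2 − 10.4 = -86.6°.
Normalise into (−180°, 180°]: -86.6° stays -86.6°.
Negative ⇒ the second point lies to the west; separation 86.6°.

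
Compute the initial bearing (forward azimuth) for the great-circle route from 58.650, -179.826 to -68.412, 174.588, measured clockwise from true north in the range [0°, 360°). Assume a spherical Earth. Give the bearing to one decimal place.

Δλ = 174.588 − -179.826 = 354.414°; wrapped into (−180°, 180°]: -5.586°.
θ = atan2( sin Δλ · cos φ₂ , cos φ₁ · sin φ₂ − sin φ₁ · cos φ₂ · cos Δλ )
  = atan2(-0.03581, -0.79649) = -177.425° → normalised to [0°, 360°): 182.575°.

182.6°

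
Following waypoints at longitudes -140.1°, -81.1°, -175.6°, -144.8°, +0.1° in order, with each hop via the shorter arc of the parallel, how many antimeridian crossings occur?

0

Leg 1: -140.1° → -81.1°, shortest Δλ = 59.0° (east) — does not cross 180°.
Leg 2: -81.1° → -175.6°, shortest Δλ = -94.5° (west) — does not cross 180°.
Leg 3: -175.6° → -144.8°, shortest Δλ = 30.8° (east) — does not cross 180°.
Leg 4: -144.8° → +0.1°, shortest Δλ = 144.9° (east) — does not cross 180°.
Total crossings: 0.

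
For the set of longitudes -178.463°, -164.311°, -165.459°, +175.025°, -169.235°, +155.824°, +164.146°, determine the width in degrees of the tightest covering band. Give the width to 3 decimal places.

39.865°

Sort the longitudes: -178.463°, -169.235°, -165.459°, -164.311°, +155.824°, +164.146°, +175.025°.
Eastward gaps between consecutive values (wrapping around): 9.228°, 3.776°, 1.148°, 320.135°, 8.322°, 10.879°, 6.512°.
Largest gap = 320.135° ⇒ minimal covering band is its complement: 360° − 320.135° = 39.865°.
Band runs from +155.824° eastward to -164.311°, crossing the antimeridian.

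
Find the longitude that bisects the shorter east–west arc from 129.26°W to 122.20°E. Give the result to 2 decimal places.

176.47°E

Signed shortest Δλ from -129.26° to +122.20° is -108.54°.
Midpoint longitude = -129.26° + (-108.54°)/2 = -129.26° − 54.27° = -183.53°.
Normalise into (−180°, 180°]: +176.47°.
(The naïve average (-129.26 + +122.20)/2 = -3.53° is on the wrong side of the globe.)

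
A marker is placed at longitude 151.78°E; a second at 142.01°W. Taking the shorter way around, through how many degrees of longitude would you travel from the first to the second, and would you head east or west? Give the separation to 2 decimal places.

Raw difference: -142.01 − 151.78 = -293.79°.
Normalise into (−180°, 180°]: -293.79° + 360° = 66.21°.
Positive ⇒ the second point lies to the east; separation 66.21°.

66.21° east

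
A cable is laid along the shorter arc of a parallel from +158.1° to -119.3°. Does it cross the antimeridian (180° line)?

Yes

Naïve |-119.3 − 158.1| = 277.4° > 180°, so the shorter arc goes the other way round — across 180°.
Signed shortest Δλ = ((-119.3 − 158.1 + 180) mod 360) − 180 = 82.6°.
Going east by 82.6° from +158.1° passes through 180° before reaching -119.3°.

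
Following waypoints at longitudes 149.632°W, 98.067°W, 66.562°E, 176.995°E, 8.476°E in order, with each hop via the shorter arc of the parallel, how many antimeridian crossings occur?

Leg 1: -149.632° → -98.067°, shortest Δλ = 51.565° (east) — does not cross 180°.
Leg 2: -98.067° → +66.562°, shortest Δλ = 164.629° (east) — does not cross 180°.
Leg 3: +66.562° → +176.995°, shortest Δλ = 110.433° (east) — does not cross 180°.
Leg 4: +176.995° → +8.476°, shortest Δλ = -168.519° (west) — does not cross 180°.
Total crossings: 0.

0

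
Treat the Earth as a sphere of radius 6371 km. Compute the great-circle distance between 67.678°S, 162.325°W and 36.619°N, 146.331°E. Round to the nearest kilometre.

12363 km

Δλ = 146.331 − -162.325 = 308.656°; wrapped into (−180°, 180°]: -51.344°.
Δφ = 36.619 − -67.678 = 104.297°.
a = sin²(Δφ/2) + cos φ₁ · cos φ₂ · sin²(Δλ/2) = 0.680687.
c = 2·atan2(√a, √(1−a)) = 1.94054 rad → d = 6371·c ≈ 12363.16 km.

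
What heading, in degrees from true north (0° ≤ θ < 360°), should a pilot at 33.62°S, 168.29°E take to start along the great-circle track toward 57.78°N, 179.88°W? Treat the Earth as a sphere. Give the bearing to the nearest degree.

Δλ = -179.88 − 168.29 = -348.17°; wrapped into (−180°, 180°]: 11.83°.
θ = atan2( sin Δλ · cos φ₂ , cos φ₁ · sin φ₂ − sin φ₁ · cos φ₂ · cos Δλ )
  = atan2(0.10930, 0.99343) = 6.279° → normalised to [0°, 360°): 6.279°.

6°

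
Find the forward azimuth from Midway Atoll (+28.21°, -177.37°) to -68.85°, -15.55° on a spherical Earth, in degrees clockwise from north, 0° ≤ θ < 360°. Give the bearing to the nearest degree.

170°

Δλ = -15.55 − -177.37 = 161.82°.
θ = atan2( sin Δλ · cos φ₂ , cos φ₁ · sin φ₂ − sin φ₁ · cos φ₂ · cos Δλ )
  = atan2(0.11257, -0.65982) = 170.318° → normalised to [0°, 360°): 170.318°.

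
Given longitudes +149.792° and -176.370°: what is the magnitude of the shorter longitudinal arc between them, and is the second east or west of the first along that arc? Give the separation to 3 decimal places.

33.838° east

Raw difference: -176.370 − 149.792 = -326.162°.
Normalise into (−180°, 180°]: -326.162° + 360° = 33.838°.
Positive ⇒ the second point lies to the east; separation 33.838°.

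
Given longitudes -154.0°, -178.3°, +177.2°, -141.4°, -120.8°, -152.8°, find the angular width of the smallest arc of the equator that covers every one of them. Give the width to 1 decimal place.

Sort the longitudes: -178.3°, -154.0°, -152.8°, -141.4°, -120.8°, +177.2°.
Eastward gaps between consecutive values (wrapping around): 24.3°, 1.2°, 11.4°, 20.6°, 298.0°, 4.5°.
Largest gap = 298.0° ⇒ minimal covering band is its complement: 360° − 298.0° = 62.0°.
Band runs from +177.2° eastward to -120.8°, crossing the antimeridian.

62.0°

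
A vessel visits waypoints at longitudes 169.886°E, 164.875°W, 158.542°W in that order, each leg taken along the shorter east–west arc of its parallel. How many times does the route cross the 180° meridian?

Leg 1: +169.886° → -164.875°, shortest Δλ = 25.239° (east) — crosses 180°.
Leg 2: -164.875° → -158.542°, shortest Δλ = 6.333° (east) — does not cross 180°.
Total crossings: 1.

1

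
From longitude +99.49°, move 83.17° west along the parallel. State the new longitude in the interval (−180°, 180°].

Start at +99.49°; shift −83.17° → +16.32°.
+16.32° already lies in (−180°, 180°].

+16.32°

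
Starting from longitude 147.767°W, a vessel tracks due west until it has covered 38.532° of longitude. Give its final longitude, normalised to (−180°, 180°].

173.701°E

Start at -147.767°; shift −38.532° → -186.299°.
-186.299° lies outside (−180°, 180°]; add 360° → +173.701°.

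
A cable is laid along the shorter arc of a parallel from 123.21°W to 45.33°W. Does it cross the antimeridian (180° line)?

Signed shortest Δλ = ((-45.33 − -123.21 + 180) mod 360) − 180 = 77.88°.
Going east by 77.88° from -123.21° reaches -45.33° without touching 180°.

No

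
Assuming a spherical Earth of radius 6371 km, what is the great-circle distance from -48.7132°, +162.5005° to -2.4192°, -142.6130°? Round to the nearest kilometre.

Δλ = -142.6130 − 162.5005 = -305.1135°; wrapped into (−180°, 180°]: 54.8865°.
Δφ = -2.4192 − -48.7132 = 46.2940°.
a = sin²(Δφ/2) + cos φ₁ · cos φ₂ · sin²(Δλ/2) = 0.294544.
c = 2·atan2(√a, √(1−a)) = 1.14734 rad → d = 6371·c ≈ 7309.72 km.

7310 km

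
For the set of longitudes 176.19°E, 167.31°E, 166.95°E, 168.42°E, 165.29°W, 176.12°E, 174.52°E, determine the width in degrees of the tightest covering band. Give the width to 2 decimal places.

Sort the longitudes: -165.29°, +166.95°, +167.31°, +168.42°, +174.52°, +176.12°, +176.19°.
Eastward gaps between consecutive values (wrapping around): 332.24°, 0.36°, 1.11°, 6.10°, 1.60°, 0.07°, 18.52°.
Largest gap = 332.24° ⇒ minimal covering band is its complement: 360° − 332.24° = 27.76°.
Band runs from +166.95° eastward to -165.29°, crossing the antimeridian.

27.76°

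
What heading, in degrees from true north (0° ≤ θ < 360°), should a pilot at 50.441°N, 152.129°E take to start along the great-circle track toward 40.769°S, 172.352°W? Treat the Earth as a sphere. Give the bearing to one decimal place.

153.7°

Δλ = -172.352 − 152.129 = -324.481°; wrapped into (−180°, 180°]: 35.519°.
θ = atan2( sin Δλ · cos φ₂ , cos φ₁ · sin φ₂ − sin φ₁ · cos φ₂ · cos Δλ )
  = atan2(0.44000, -0.89113) = 153.722° → normalised to [0°, 360°): 153.722°.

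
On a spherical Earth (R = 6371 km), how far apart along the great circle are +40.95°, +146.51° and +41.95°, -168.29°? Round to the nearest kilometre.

3724 km

Δλ = -168.29 − 146.51 = -314.80°; wrapped into (−180°, 180°]: 45.20°.
Δφ = 41.95 − 40.95 = 1.00°.
a = sin²(Δφ/2) + cos φ₁ · cos φ₂ · sin²(Δλ/2) = 0.083033.
c = 2·atan2(√a, √(1−a)) = 0.58460 rad → d = 6371·c ≈ 3724.48 km.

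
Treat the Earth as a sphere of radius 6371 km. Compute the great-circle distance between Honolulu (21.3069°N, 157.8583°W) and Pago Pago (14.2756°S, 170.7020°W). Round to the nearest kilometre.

4198 km

Δλ = -170.7020 − -157.8583 = -12.8437°.
Δφ = -14.2756 − 21.3069 = -35.5825°.
a = sin²(Δφ/2) + cos φ₁ · cos φ₂ · sin²(Δλ/2) = 0.104656.
c = 2·atan2(√a, √(1−a)) = 0.65886 rad → d = 6371·c ≈ 4197.62 km.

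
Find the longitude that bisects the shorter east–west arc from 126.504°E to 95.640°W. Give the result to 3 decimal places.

Signed shortest Δλ from +126.504° to -95.640° is +137.856°.
Midpoint longitude = +126.504° + (+137.856°)/2 = +126.504° + 68.928° = +195.432°.
Normalise into (−180°, 180°]: -164.568°.
(The naïve average (+126.504 + -95.640)/2 = 15.432° is on the wrong side of the globe.)

164.568°W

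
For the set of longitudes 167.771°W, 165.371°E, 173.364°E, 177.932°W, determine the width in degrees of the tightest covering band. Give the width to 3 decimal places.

Sort the longitudes: -177.932°, -167.771°, +165.371°, +173.364°.
Eastward gaps between consecutive values (wrapping around): 10.161°, 333.142°, 7.993°, 8.704°.
Largest gap = 333.142° ⇒ minimal covering band is its complement: 360° − 333.142° = 26.858°.
Band runs from +165.371° eastward to -167.771°, crossing the antimeridian.

26.858°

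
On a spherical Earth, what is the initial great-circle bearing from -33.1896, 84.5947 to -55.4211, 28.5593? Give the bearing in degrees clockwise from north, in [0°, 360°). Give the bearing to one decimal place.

222.4°

Δλ = 28.5593 − 84.5947 = -56.0354°.
θ = atan2( sin Δλ · cos φ₂ , cos φ₁ · sin φ₂ − sin φ₁ · cos φ₂ · cos Δλ )
  = atan2(-0.47071, -0.51546) = -137.598° → normalised to [0°, 360°): 222.402°.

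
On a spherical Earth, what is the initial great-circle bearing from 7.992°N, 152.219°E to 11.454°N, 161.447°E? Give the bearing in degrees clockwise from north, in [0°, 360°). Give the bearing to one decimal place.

68.4°

Δλ = 161.447 − 152.219 = 9.228°.
θ = atan2( sin Δλ · cos φ₂ , cos φ₁ · sin φ₂ − sin φ₁ · cos φ₂ · cos Δλ )
  = atan2(0.15717, 0.06215) = 68.425° → normalised to [0°, 360°): 68.425°.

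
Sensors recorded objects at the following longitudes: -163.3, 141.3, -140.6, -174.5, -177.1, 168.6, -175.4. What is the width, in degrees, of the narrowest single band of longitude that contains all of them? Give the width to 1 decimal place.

Sort the longitudes: -177.1°, -175.4°, -174.5°, -163.3°, -140.6°, +141.3°, +168.6°.
Eastward gaps between consecutive values (wrapping around): 1.7°, 0.9°, 11.2°, 22.7°, 281.9°, 27.3°, 14.3°.
Largest gap = 281.9° ⇒ minimal covering band is its complement: 360° − 281.9° = 78.1°.
Band runs from +141.3° eastward to -140.6°, crossing the antimeridian.

78.1°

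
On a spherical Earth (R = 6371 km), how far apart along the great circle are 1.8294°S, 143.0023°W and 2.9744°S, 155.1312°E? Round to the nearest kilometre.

Δλ = 155.1312 − -143.0023 = 298.1335°; wrapped into (−180°, 180°]: -61.8665°.
Δφ = -2.9744 − -1.8294 = -1.1450°.
a = sin²(Δφ/2) + cos φ₁ · cos φ₂ · sin²(Δλ/2) = 0.263846.
c = 2·atan2(√a, √(1−a)) = 1.07889 rad → d = 6371·c ≈ 6873.60 km.

6874 km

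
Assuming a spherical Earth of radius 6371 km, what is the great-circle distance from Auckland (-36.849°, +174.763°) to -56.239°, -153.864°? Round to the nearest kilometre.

Δλ = -153.864 − 174.763 = -328.627°; wrapped into (−180°, 180°]: 31.373°.
Δφ = -56.239 − -36.849 = -19.390°.
a = sin²(Δφ/2) + cos φ₁ · cos φ₂ · sin²(Δλ/2) = 0.060869.
c = 2·atan2(√a, √(1−a)) = 0.49858 rad → d = 6371·c ≈ 3176.45 km.

3176 km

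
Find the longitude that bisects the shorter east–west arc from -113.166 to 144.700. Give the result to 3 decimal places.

-164.233°

Signed shortest Δλ from -113.166° to +144.700° is -102.134°.
Midpoint longitude = -113.166° + (-102.134°)/2 = -113.166° − 51.067° = -164.233°.
(The naïve average (-113.166 + +144.700)/2 = 15.767° is on the wrong side of the globe.)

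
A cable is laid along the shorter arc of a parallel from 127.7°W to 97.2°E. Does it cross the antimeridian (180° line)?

Naïve |97.2 − -127.7| = 224.9° > 180°, so the shorter arc goes the other way round — across 180°.
Signed shortest Δλ = ((97.2 − -127.7 + 180) mod 360) − 180 = -135.1°.
Going west by 135.1° from -127.7° passes through 180° before reaching +97.2°.

Yes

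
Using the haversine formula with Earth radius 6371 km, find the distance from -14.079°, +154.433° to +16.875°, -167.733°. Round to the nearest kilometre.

5394 km

Δλ = -167.733 − 154.433 = -322.166°; wrapped into (−180°, 180°]: 37.834°.
Δφ = 16.875 − -14.079 = 30.954°.
a = sin²(Δφ/2) + cos φ₁ · cos φ₂ · sin²(Δλ/2) = 0.168767.
c = 2·atan2(√a, √(1−a)) = 0.84669 rad → d = 6371·c ≈ 5394.27 km.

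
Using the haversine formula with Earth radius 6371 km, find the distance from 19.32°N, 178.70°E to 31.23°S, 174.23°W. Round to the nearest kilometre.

Δλ = -174.23 − 178.70 = -352.93°; wrapped into (−180°, 180°]: 7.07°.
Δφ = -31.23 − 19.32 = -50.55°.
a = sin²(Δφ/2) + cos φ₁ · cos φ₂ · sin²(Δλ/2) = 0.185365.
c = 2·atan2(√a, √(1−a)) = 0.89018 rad → d = 6371·c ≈ 5671.36 km.

5671 km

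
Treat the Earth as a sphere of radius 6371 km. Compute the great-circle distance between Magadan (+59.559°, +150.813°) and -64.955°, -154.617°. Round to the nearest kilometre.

Δλ = -154.617 − 150.813 = -305.430°; wrapped into (−180°, 180°]: 54.570°.
Δφ = -64.955 − 59.559 = -124.514°.
a = sin²(Δφ/2) + cos φ₁ · cos φ₂ · sin²(Δλ/2) = 0.828376.
c = 2·atan2(√a, √(1−a)) = 2.28730 rad → d = 6371·c ≈ 14572.39 km.

14572 km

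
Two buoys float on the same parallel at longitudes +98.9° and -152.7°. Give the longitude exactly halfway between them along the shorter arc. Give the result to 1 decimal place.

+153.1°

Signed shortest Δλ from +98.9° to -152.7° is +108.4°.
Midpoint longitude = +98.9° + (+108.4°)/2 = +98.9° + 54.2° = +153.1°.
(The naïve average (+98.9 + -152.7)/2 = -26.9° is on the wrong side of the globe.)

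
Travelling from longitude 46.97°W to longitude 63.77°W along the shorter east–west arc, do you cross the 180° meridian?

Signed shortest Δλ = ((-63.77 − -46.97 + 180) mod 360) − 180 = -16.8°.
Going west by 16.8° from -46.97° reaches -63.77° without touching 180°.

No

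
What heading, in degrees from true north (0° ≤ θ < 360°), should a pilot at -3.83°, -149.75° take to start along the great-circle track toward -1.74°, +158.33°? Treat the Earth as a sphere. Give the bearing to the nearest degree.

Δλ = 158.33 − -149.75 = 308.08°; wrapped into (−180°, 180°]: -51.92°.
θ = atan2( sin Δλ · cos φ₂ , cos φ₁ · sin φ₂ − sin φ₁ · cos φ₂ · cos Δλ )
  = atan2(-0.78679, 0.01088) = -89.208° → normalised to [0°, 360°): 270.792°.

271°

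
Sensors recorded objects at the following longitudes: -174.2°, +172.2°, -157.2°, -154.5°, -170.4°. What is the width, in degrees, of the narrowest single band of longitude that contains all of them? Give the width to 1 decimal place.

33.3°

Sort the longitudes: -174.2°, -170.4°, -157.2°, -154.5°, +172.2°.
Eastward gaps between consecutive values (wrapping around): 3.8°, 13.2°, 2.7°, 326.7°, 13.6°.
Largest gap = 326.7° ⇒ minimal covering band is its complement: 360° − 326.7° = 33.3°.
Band runs from +172.2° eastward to -154.5°, crossing the antimeridian.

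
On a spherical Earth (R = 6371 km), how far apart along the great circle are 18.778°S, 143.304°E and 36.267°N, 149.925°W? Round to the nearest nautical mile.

Δλ = -149.925 − 143.304 = -293.229°; wrapped into (−180°, 180°]: 66.771°.
Δφ = 36.267 − -18.778 = 55.045°.
a = sin²(Δφ/2) + cos φ₁ · cos φ₂ · sin²(Δλ/2) = 0.444674.
c = 2·atan2(√a, √(1−a)) = 1.45992 rad → d = 6371·c ≈ 9301.14 km ≈ 5022.21 nmi.

5022 nmi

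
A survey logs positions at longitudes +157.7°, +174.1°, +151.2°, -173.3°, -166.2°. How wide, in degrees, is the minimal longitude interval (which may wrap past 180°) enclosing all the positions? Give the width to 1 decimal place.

Sort the longitudes: -173.3°, -166.2°, +151.2°, +157.7°, +174.1°.
Eastward gaps between consecutive values (wrapping around): 7.1°, 317.4°, 6.5°, 16.4°, 12.6°.
Largest gap = 317.4° ⇒ minimal covering band is its complement: 360° − 317.4° = 42.6°.
Band runs from +151.2° eastward to -166.2°, crossing the antimeridian.

42.6°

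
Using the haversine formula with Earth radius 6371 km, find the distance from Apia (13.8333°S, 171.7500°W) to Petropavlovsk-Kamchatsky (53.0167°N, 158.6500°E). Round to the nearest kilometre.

7953 km

Δλ = 158.6500 − -171.7500 = 330.4000°; wrapped into (−180°, 180°]: -29.6000°.
Δφ = 53.0167 − -13.8333 = 66.8500°.
a = sin²(Δφ/2) + cos φ₁ · cos φ₂ · sin²(Δλ/2) = 0.341546.
c = 2·atan2(√a, √(1−a)) = 1.24833 rad → d = 6371·c ≈ 7953.11 km.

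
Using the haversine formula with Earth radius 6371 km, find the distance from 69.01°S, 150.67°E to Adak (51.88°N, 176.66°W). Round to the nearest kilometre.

13705 km

Δλ = -176.66 − 150.67 = -327.33°; wrapped into (−180°, 180°]: 32.67°.
Δφ = 51.88 − -69.01 = 120.89°.
a = sin²(Δφ/2) + cos φ₁ · cos φ₂ · sin²(Δλ/2) = 0.774187.
c = 2·atan2(√a, √(1−a)) = 2.15122 rad → d = 6371·c ≈ 13705.40 km.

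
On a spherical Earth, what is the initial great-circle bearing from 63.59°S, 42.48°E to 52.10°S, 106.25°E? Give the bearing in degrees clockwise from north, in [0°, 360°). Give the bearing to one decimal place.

Δλ = 106.25 − 42.48 = 63.77°.
θ = atan2( sin Δλ · cos φ₂ , cos φ₁ · sin φ₂ − sin φ₁ · cos φ₂ · cos Δλ )
  = atan2(0.55103, -0.10781) = 101.071° → normalised to [0°, 360°): 101.071°.

101.1°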